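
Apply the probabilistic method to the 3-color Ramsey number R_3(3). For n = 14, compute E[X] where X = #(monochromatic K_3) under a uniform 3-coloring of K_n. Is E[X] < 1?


E[X] = C(14, 3) · 3^{1 − 3} = 364 · 3^{−2} = 364/9.
As a reduced fraction: E[X] = 364/9 ≈ 40.444444.
Is E[X] < 1? NO.
Since E[X] ≥ 1, the first-moment bound is inconclusive at n = 14; it does NOT by itself certify R_3(3) > 14.

E[X] = 364/9 ≈ 40.444444; E[X] ≥ 1; first-moment method inconclusive here.


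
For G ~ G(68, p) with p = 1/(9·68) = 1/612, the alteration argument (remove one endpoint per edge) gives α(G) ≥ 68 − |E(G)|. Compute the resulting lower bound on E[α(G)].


E[|E(G)|] = C(68, 2)·p = 2278 · (1/612) = 67/18.
E[α(G)] ≥ n − E[|E(G)|] = 68 − 67/18 = 1157/18.
Numerically: ≈ 64.277778.
(This is only a lower bound; the true E[α(G)] may be larger.)

E[α(G)] ≥ 1157/18 ≈ 64.277778.


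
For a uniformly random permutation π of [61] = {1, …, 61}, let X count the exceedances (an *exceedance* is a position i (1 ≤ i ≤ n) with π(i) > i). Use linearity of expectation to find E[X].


Write X = Σ_{i=1}^{61} X_i, where X_i = 1_{π(i) > i}.
For each fixed i, π(i) is uniform over {1, …, 61} (marginal of a uniform permutation), so P[π(i) > i] = (n − i)/n. Summing: Σ_{i=1}^{61} (n − i)/n = (0 + 1 + … + 60)/61 = 61(61 − 1)/(2·61) = (61 − 1)/2.
Hence E[X] = Σ_{i=1}^{61} (61 − i)/61 = 30 ≈ 30.000000.

E[X] = 30 = 30.000000.


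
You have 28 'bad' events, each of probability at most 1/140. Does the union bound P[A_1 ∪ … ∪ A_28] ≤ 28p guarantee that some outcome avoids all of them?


Union bound: P[∪_{i=1}^{28} A_i] ≤ Σ_i P[A_i] ≤ 28·p = 28·(1/140) = 1/5.
Numerically: 1/5 ≈ 0.200.
Is 1/5 < 1? YES.
Since P[∪ A_i] ≤ 1/5 < 1, the complement has P[∩ A_i^c] ≥ 1 − 1/5 = 4/5 > 0, so some outcome avoids every A_i.

28·p = 1/5 ≈ 0.200; existence CERTIFIED by the union bound.


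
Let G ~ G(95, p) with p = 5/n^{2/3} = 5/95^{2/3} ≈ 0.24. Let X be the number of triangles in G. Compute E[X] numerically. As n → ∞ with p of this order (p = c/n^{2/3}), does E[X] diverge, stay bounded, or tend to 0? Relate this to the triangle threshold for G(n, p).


Number of potential triangles: C(95, 3) = 138415.
Each occurs with probability p³ ≈ (0.24)³ ≈ 1.38504e-02.
By linearity: E[X] = C(95, 3)·p³ ≈ 138415 · 1.38504e-02 ≈ 1917.105.
Since α = 2/3 < 1, p = c/n^{2/3} ≫ 1/n is above the triangle threshold p ~ 1/n. Asymptotically E[X] ~ (c³/6)·n^{3(1−α)} = (5³/6)·n^{1} → ∞; triangles are abundant w.h.p.

E[X] ≈ 1917.105; in regime p = Θ(1/n^{2/3}) E[X] diverges (above the triangle threshold p ~ 1/n).


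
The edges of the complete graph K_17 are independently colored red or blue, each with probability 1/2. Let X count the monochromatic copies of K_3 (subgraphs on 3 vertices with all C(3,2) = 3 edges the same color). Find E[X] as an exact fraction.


Let X = Σ_S X_S over the C(17, 3) = 680 subsets S of size 3, where X_S = 1 if the K_3 on S is monochromatic.
For a fixed S, the K_3 on S has C(3, 2) = 3 edges. P[all 3 edges red] = (1/2)^3, and likewise for blue, so P[monochromatic] = 2·(1/2)^3 = 2^{1 − 3} = 1/4.
Summing: E[X] = C(17, 3) · 2^{1 − 3} = 680 · 1/4 = 170.
Numerically: E[X] ≈ 170.00000.

E[X] = C(17,3)·2^(1−C(3,2)) = 170 ≈ 170.00000.


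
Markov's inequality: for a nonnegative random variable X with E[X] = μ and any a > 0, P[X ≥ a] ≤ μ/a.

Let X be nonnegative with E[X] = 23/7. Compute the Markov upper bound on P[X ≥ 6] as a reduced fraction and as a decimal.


μ = E[X] = 23/7, a = 6.
Markov: P[X ≥ 6] ≤ μ/a = (23/7)/6 = 23/42.
Numerically: ≈ 0.548.
(Since a = 6 > μ = 3.286, the bound 23/42 is < 1 and informative.)

P[X ≥ 6] ≤ 23/42 ≈ 0.548.


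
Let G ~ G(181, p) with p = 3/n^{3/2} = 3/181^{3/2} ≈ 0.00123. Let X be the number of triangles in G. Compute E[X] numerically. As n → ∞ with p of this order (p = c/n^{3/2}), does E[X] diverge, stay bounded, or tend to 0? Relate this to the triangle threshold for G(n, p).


Number of potential triangles: C(181, 3) = 971970.
Each occurs with probability p³ ≈ (0.00123)³ ≈ 1.86986e-09.
By linearity: E[X] = C(181, 3)·p³ ≈ 971970 · 1.86986e-09 ≈ 0.002.
Since α = 3/2 > 1, p = c/n^{3/2} = o(1/n) is below the triangle threshold p ~ 1/n. Asymptotically E[X] ~ (c³/6)·n^{3(1−α)} = (3³/6)·n^{-1.5} → 0, so by Markov's inequality G has no triangles w.h.p.

E[X] ≈ 0.002; in regime p = Θ(1/n^{3/2}) E[X] tends to 0 (below the triangle threshold p ~ 1/n).


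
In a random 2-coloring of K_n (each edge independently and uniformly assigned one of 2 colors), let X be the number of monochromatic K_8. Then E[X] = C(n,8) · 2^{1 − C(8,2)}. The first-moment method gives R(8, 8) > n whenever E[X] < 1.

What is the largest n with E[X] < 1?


We need C(n, 8) · 2^{1 − 28} < 1, i.e. C(n, 8) < 2^{28 − 1} = 134217728.
Check values of n near the boundary:
  n = 37: C(37, 8) = 38608020; 38608020 < 134217728? YES
  n = 38: C(38, 8) = 48903492; 48903492 < 134217728? YES
  n = 39: C(39, 8) = 61523748; 61523748 < 134217728? YES
  n = 40: C(40, 8) = 76904685; 76904685 < 134217728? YES
  n = 41: C(41, 8) = 95548245; 95548245 < 134217728? YES
  n = 42: C(42, 8) = 118030185; 118030185 < 134217728? YES
  n = 43: C(43, 8) = 145008513; 145008513 < 134217728? NO
The largest n with C(n, 8) < 134217728 is n = 42 (where E[X] = 118030185/134217728 ≈ 0.8793934). Hence R(8, 8) > 42, i.e. R(8, 8) ≥ 43.

Largest n = 42; hence R(8, 8) > 42.


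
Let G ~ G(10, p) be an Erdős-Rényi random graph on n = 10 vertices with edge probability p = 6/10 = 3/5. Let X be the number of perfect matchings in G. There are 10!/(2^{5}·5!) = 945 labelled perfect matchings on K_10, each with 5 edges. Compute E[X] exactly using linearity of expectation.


K_10 has 10!/(2^{5}·5!) = 945 labelled perfect matchings.
For each such perfect matching H, let X_H = 1 if all 5 edges of H are present in G. Then P[X_H = 1] = p^{5} = (3/5)^{5} = 243/3125.
Summing the indicators: E[X] = Σ_H E[X_H] = 945 · p^{5} = 945 · 243/3125 = 45927/625.
Numerically: E[X] ≈ 73.5.

E[X] = 945 · (3/5)^{5} = 45927/625 ≈ 73.5.


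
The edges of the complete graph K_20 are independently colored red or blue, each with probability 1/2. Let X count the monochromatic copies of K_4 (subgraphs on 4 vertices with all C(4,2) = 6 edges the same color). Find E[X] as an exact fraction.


Let X = Σ_S X_S over the C(20, 4) = 4845 subsets S of size 4, where X_S = 1 if the K_4 on S is monochromatic.
For a fixed S, the K_4 on S has C(4, 2) = 6 edges. P[all 6 edges red] = (1/2)^6, and likewise for blue, so P[monochromatic] = 2·(1/2)^6 = 2^{1 − 6} = 1/32.
By linearity of expectation: E[X] = C(20, 4) · 2^{1 − 6} = 4845 · 1/32 = 4845/32.
Numerically: E[X] ≈ 151.40625.

E[X] = C(20,4)·2^(1−C(4,2)) = 4845/32 ≈ 151.40625.


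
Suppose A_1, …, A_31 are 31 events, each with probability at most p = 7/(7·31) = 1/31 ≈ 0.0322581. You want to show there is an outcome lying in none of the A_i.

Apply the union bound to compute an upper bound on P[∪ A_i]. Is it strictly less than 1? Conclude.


Union bound: P[∪_{i=1}^{31} A_i] ≤ Σ_i P[A_i] ≤ 31·p = 31·(1/31) = 1.
Numerically: 1 ≈ 1.0000000.
Is 1 < 1? NO.
Since the bound 1 is ≥ 1, the union bound is uninformative here; it does NOT by itself certify existence.

31·p = 1 ≈ 1.0000000; existence NOT certified by the union bound.


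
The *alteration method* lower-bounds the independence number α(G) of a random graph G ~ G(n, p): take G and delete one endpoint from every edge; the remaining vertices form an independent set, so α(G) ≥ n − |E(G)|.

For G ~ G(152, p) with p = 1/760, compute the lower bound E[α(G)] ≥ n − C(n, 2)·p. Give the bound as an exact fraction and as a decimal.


E[|E(G)|] = C(152, 2)·p = 11476 · (1/760) = 151/10.
E[α(G)] ≥ n − E[|E(G)|] = 152 − 151/10 = 1369/10.
Numerically: ≈ 136.90000.
(This is only a lower bound; the true E[α(G)] may be larger.)

E[α(G)] ≥ 1369/10 ≈ 136.90000.


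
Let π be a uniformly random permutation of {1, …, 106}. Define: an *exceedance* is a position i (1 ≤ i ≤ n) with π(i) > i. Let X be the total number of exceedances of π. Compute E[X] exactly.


Write X = Σ_{i=1}^{106} X_i, where X_i = 1_{π(i) > i}.
For each fixed i, π(i) is uniform over {1, …, 106} (marginal of a uniform permutation), so P[π(i) > i] = (n − i)/n. Summing: Σ_{i=1}^{106} (n − i)/n = (0 + 1 + … + 105)/106 = 106(106 − 1)/(2·106) = (106 − 1)/2.
Hence E[X] = Σ_{i=1}^{106} (106 − i)/106 = 105/2 ≈ 52.50000.

E[X] = 105/2 = 52.50000.


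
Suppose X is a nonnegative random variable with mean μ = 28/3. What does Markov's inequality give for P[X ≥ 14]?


μ = E[X] = 28/3, a = 14.
Markov: P[X ≥ 14] ≤ μ/a = (28/3)/14 = 2/3.
Numerically: ≈ 0.6667.
(Since a = 14 > μ = 9.3333, the bound 2/3 is < 1 and informative.)

P[X ≥ 14] ≤ 2/3 ≈ 0.6667.


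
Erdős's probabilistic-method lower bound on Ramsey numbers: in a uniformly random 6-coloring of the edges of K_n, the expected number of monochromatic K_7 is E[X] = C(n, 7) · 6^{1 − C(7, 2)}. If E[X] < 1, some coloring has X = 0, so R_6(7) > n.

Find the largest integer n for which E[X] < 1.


We need C(n, 7) · 6^{1 − 21} < 1, i.e. C(n, 7) < 6^{21 − 1} = 3656158440062976.
Check values of n near the boundary:
  n = 563: C(563, 7) = 3426622515769596; 3426622515769596 < 3656158440062976? YES
  n = 564: C(564, 7) = 3469685994423792; 3469685994423792 < 3656158440062976? YES
  n = 565: C(565, 7) = 3513212521235560; 3513212521235560 < 3656158440062976? YES
  n = 566: C(566, 7) = 3557206237959440; 3557206237959440 < 3656158440062976? YES
  n = 567: C(567, 7) = 3601671315933933; 3601671315933933 < 3656158440062976? YES
  n = 568: C(568, 7) = 3646611956239704; 3646611956239704 < 3656158440062976? YES
  n = 569: C(569, 7) = 3692032389858348; 3692032389858348 < 3656158440062976? NO
The largest n with C(n, 7) < 3656158440062976 is n = 568 (where E[X] = 16882462760369/16926659444736 ≈ 0.9973889). Hence R_6(7) > 568, i.e. R_6(7) ≥ 569.

Largest n = 568; hence R_6(7) > 568.


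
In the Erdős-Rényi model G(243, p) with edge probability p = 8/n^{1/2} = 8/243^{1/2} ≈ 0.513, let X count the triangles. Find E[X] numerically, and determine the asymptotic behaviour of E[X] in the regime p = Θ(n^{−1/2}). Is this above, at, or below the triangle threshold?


Number of potential triangles: C(243, 3) = 2362041.
Each occurs with probability p³ ≈ (0.513)³ ≈ 1.35164e-01.
By linearity: E[X] = C(243, 3)·p³ ≈ 2362041 · 1.35164e-01 ≈ 319262.553.
Since α = 1/2 < 1, p = c/n^{1/2} ≫ 1/n is above the triangle threshold p ~ 1/n. Asymptotically E[X] ~ (c³/6)·n^{3(1−α)} = (8³/6)·n^{1.5} → ∞; triangles are abundant w.h.p.

E[X] ≈ 319262.553; in regime p = Θ(1/n^{1/2}) E[X] diverges (above the triangle threshold p ~ 1/n).


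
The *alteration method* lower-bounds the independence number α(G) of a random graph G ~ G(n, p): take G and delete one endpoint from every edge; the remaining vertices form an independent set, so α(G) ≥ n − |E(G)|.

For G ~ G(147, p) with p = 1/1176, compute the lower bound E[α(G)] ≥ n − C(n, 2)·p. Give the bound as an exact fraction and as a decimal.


E[|E(G)|] = C(147, 2)·p = 10731 · (1/1176) = 73/8.
E[α(G)] ≥ n − E[|E(G)|] = 147 − 73/8 = 1103/8.
Numerically: ≈ 137.87500.
(This is only a lower bound; the true E[α(G)] may be larger.)

E[α(G)] ≥ 1103/8 ≈ 137.87500.


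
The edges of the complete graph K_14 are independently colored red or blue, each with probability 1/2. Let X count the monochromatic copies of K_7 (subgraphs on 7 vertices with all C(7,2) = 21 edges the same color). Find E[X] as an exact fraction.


Let X = Σ_S X_S over the C(14, 7) = 3432 subsets S of size 7, where X_S = 1 if the K_7 on S is monochromatic.
For a fixed S, the K_7 on S has C(7, 2) = 21 edges. P[all 21 edges red] = (1/2)^21, and likewise for blue, so P[monochromatic] = 2·(1/2)^21 = 2^{1 − 21} = 1/1048576.
Summing: E[X] = C(14, 7) · 2^{1 − 21} = 3432 · 1/1048576 = 429/131072.
Numerically: E[X] ≈ 0.0033.

E[X] = C(14,7)·2^(1−C(7,2)) = 429/131072 ≈ 0.0033.


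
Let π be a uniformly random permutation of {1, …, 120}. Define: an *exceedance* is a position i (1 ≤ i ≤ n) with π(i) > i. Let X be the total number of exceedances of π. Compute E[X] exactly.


Write X = Σ_{i=1}^{120} X_i, where X_i = 1_{π(i) > i}.
For each fixed i, π(i) is uniform over {1, …, 120} (marginal of a uniform permutation), so P[π(i) > i] = (n − i)/n. Summing: Σ_{i=1}^{120} (n − i)/n = (0 + 1 + … + 119)/120 = 120(120 − 1)/(2·120) = (120 − 1)/2.
Hence E[X] = Σ_{i=1}^{120} (120 − i)/120 = 119/2 ≈ 59.5000.

E[X] = 119/2 = 59.5000.


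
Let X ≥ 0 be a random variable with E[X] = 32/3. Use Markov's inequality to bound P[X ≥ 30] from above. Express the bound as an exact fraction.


μ = E[X] = 32/3, a = 30.
Markov: P[X ≥ 30] ≤ μ/a = (32/3)/30 = 16/45.
Numerically: ≈ 0.3556.
(Since a = 30 > μ = 10.6667, the bound 16/45 is < 1 and informative.)

P[X ≥ 30] ≤ 16/45 ≈ 0.3556.


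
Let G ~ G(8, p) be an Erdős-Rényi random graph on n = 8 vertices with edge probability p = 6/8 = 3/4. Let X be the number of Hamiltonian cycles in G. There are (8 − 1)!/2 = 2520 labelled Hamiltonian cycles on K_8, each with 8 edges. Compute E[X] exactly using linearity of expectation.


K_8 has (8 − 1)!/2 = 2520 labelled Hamiltonian cycles.
For each such Hamiltonian cycle H, let X_H = 1 if all 8 edges of H are present in G. Then P[X_H = 1] = p^{8} = (3/4)^{8} = 6561/65536.
By linearity of expectation: E[X] = Σ_H E[X_H] = 2520 · p^{8} = 2520 · 6561/65536 = 2066715/8192.
Numerically: E[X] ≈ 252.28.

E[X] = 2520 · (3/4)^{8} = 2066715/8192 ≈ 252.28.


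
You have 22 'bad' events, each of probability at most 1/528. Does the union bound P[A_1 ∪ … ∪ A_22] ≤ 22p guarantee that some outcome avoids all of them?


Union bound: P[∪_{i=1}^{22} A_i] ≤ Σ_i P[A_i] ≤ 22·p = 22·(1/528) = 1/24.
Numerically: 1/24 ≈ 0.041667.
Is 1/24 < 1? YES.
Since P[∪ A_i] ≤ 1/24 < 1, the complement has P[∩ A_i^c] ≥ 1 − 1/24 = 23/24 > 0, so some outcome avoids every A_i.

22·p = 1/24 ≈ 0.041667; existence CERTIFIED by the union bound.


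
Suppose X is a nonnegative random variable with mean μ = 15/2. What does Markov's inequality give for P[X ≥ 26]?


μ = E[X] = 15/2, a = 26.
Markov: P[X ≥ 26] ≤ μ/a = (15/2)/26 = 15/52.
Numerically: ≈ 0.2885.
(Since a = 26 > μ = 7.5000, the bound 15/52 is < 1 and informative.)

P[X ≥ 26] ≤ 15/52 ≈ 0.2885.


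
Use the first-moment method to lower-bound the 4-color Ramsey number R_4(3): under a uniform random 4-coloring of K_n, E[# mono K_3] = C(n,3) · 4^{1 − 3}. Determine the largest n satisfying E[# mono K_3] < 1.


We need C(n, 3) · 4^{1 − 3} < 1, i.e. C(n, 3) < 4^{3 − 1} = 16.
Check values of n near the boundary:
  n = 3: C(3, 3) = 1; 1 < 16? YES
  n = 4: C(4, 3) = 4; 4 < 16? YES
  n = 5: C(5, 3) = 10; 10 < 16? YES
  n = 6: C(6, 3) = 20; 20 < 16? NO
  n = 7: C(7, 3) = 35; 35 < 16? NO
The largest n with C(n, 3) < 16 is n = 5 (where E[X] = 5/8 ≈ 0.625). Hence R_4(3) > 5, i.e. R_4(3) ≥ 6.

Largest n = 5; hence R_4(3) > 5.


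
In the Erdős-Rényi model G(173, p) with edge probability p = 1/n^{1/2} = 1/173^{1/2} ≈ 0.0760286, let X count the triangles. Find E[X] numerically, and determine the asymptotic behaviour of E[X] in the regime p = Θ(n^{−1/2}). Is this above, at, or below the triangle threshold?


Number of potential triangles: C(173, 3) = 848046.
Each occurs with probability p³ ≈ (0.0760286)³ ≈ 4.39471631e-04.
By linearity: E[X] = C(173, 3)·p³ ≈ 848046 · 4.39471631e-04 ≈ 372.692159.
Since α = 1/2 < 1, p = c/n^{1/2} ≫ 1/n is above the triangle threshold p ~ 1/n. Asymptotically E[X] ~ (c³/6)·n^{3(1−α)} = (1³/6)·n^{1.5} → ∞; triangles are abundant w.h.p.

E[X] ≈ 372.692159; in regime p = Θ(1/n^{1/2}) E[X] diverges (above the triangle threshold p ~ 1/n).


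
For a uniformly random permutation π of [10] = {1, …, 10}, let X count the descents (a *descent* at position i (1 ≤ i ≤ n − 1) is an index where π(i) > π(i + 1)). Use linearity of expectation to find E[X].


Write X = Σ X_I over i = 1, …, 9, with X_I the indicator of one descent.
There are 9 indicators.
For each fixed i, the pair (π(i), π(i+1)) is a uniformly random ordered pair of distinct values from {1, …, 10}; by symmetry P[π(i) > π(i+1)] = 1/2.
By linearity: E[X] = 9 · (1/2) = (10 − 1) · (1/2) = 9/2 ≈ 4.500000.

E[X] = 9/2 = 4.500000.


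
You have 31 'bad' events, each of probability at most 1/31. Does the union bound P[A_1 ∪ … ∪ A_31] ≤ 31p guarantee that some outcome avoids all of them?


Union bound: P[∪_{i=1}^{31} A_i] ≤ Σ_i P[A_i] ≤ 31·p = 31·(1/31) = 1.
Numerically: 1 ≈ 1.00000.
Is 1 < 1? NO.
Since the bound 1 is ≥ 1, the union bound is uninformative here; it does NOT by itself certify existence.

31·p = 1 ≈ 1.00000; existence NOT certified by the union bound.


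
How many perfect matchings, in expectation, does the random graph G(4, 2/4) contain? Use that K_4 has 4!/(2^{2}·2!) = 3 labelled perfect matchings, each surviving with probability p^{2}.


K_4 has 4!/(2^{2}·2!) = 3 labelled perfect matchings.
For each such perfect matching H, let X_H = 1 if all 2 edges of H are present in G. Then P[X_H = 1] = p^{2} = (1/2)^{2} = 1/4.
By linearity of expectation: E[X] = Σ_H E[X_H] = 3 · p^{2} = 3 · 1/4 = 3/4.
Numerically: E[X] ≈ 0.75.

E[X] = 3 · (1/2)^{2} = 3/4 ≈ 0.75.


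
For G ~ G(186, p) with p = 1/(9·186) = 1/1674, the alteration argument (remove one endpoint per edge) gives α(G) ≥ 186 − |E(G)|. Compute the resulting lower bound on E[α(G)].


E[|E(G)|] = C(186, 2)·p = 17205 · (1/1674) = 185/18.
E[α(G)] ≥ n − E[|E(G)|] = 186 − 185/18 = 3163/18.
Numerically: ≈ 175.722.
(This is only a lower bound; the true E[α(G)] may be larger.)

E[α(G)] ≥ 3163/18 ≈ 175.722.


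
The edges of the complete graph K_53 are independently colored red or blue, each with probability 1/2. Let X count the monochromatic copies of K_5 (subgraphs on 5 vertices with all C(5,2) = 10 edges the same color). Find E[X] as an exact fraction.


Let X = Σ_S X_S over the C(53, 5) = 2869685 subsets S of size 5, where X_S = 1 if the K_5 on S is monochromatic.
For a fixed S, the K_5 on S has C(5, 2) = 10 edges. P[all 10 edges red] = (1/2)^10, and likewise for blue, so P[monochromatic] = 2·(1/2)^10 = 2^{1 − 10} = 1/512.
By linearity: E[X] = C(53, 5) · 2^{1 − 10} = 2869685 · 1/512 = 2869685/512.
Numerically: E[X] ≈ 5604.85352.

E[X] = C(53,5)·2^(1−C(5,2)) = 2869685/512 ≈ 5604.85352.


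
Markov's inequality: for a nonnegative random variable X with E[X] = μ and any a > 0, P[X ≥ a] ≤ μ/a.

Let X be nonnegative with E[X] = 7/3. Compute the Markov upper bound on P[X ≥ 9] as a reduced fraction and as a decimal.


μ = E[X] = 7/3, a = 9.
Markov: P[X ≥ 9] ≤ μ/a = (7/3)/9 = 7/27.
Numerically: ≈ 0.25926.
(Since a = 9 > μ = 2.33333, the bound 7/27 is < 1 and informative.)

P[X ≥ 9] ≤ 7/27 ≈ 0.25926.


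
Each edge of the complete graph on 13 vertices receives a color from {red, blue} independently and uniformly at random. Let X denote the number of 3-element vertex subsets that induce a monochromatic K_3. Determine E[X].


Let X = Σ_S X_S over the C(13, 3) = 286 subsets S of size 3, where X_S = 1 if the K_3 on S is monochromatic.
For a fixed S, the K_3 on S has C(3, 2) = 3 edges. P[all 3 edges red] = (1/2)^3, and likewise for blue, so P[monochromatic] = 2·(1/2)^3 = 2^{1 − 3} = 1/4.
Summing: E[X] = C(13, 3) · 2^{1 − 3} = 286 · 1/4 = 143/2.
Numerically: E[X] ≈ 71.50000.

E[X] = C(13,3)·2^(1−C(3,2)) = 143/2 ≈ 71.50000.


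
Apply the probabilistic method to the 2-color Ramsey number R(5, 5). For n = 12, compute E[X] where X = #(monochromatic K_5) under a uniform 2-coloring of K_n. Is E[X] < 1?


E[X] = C(12, 5) · 2^{1 − 10} = 792 · 2^{−9} = 792/512.
As a reduced fraction: E[X] = 99/64 ≈ 1.54688.
Is E[X] < 1? NO.
Since E[X] ≥ 1, the first-moment bound is inconclusive at n = 12; it does NOT by itself certify R(5, 5) > 12.

E[X] = 99/64 ≈ 1.54688; E[X] ≥ 1; first-moment method inconclusive here.


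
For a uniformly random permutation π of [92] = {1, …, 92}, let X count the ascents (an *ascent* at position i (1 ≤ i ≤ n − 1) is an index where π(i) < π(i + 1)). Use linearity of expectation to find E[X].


Write X = Σ X_I over i = 1, …, 91, with X_I the indicator of one ascent.
There are 91 indicators.
For each fixed i, the pair (π(i), π(i+1)) is a uniformly random ordered pair of distinct values from {1, …, 92}; by symmetry P[π(i) < π(i+1)] = 1/2.
By linearity: E[X] = 91 · (1/2) = (92 − 1) · (1/2) = 91/2 ≈ 45.500.

E[X] = 91/2 = 45.500.


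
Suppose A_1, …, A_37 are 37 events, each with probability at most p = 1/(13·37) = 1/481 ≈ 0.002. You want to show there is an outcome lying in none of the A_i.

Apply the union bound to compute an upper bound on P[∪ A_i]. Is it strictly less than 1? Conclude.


Union bound: P[∪_{i=1}^{37} A_i] ≤ Σ_i P[A_i] ≤ 37·p = 37·(1/481) = 1/13.
Numerically: 1/13 ≈ 0.077.
Is 1/13 < 1? YES.
Since P[∪ A_i] ≤ 1/13 < 1, the complement has P[∩ A_i^c] ≥ 1 − 1/13 = 12/13 > 0, so some outcome avoids every A_i.

37·p = 1/13 ≈ 0.077; existence CERTIFIED by the union bound.


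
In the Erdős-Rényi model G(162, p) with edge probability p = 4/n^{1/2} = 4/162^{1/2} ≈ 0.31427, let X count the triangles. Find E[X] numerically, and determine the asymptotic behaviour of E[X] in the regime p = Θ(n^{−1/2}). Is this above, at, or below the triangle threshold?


Number of potential triangles: C(162, 3) = 695520.
Each occurs with probability p³ ≈ (0.31427)³ ≈ 3.10389808e-02.
By linearity: E[X] = C(162, 3)·p³ ≈ 695520 · 3.10389808e-02 ≈ 21588.231921.
Since α = 1/2 < 1, p = c/n^{1/2} ≫ 1/n is above the triangle threshold p ~ 1/n. Asymptotically E[X] ~ (c³/6)·n^{3(1−α)} = (4³/6)·n^{1.5} → ∞; triangles are abundant w.h.p.

E[X] ≈ 21588.231921; in regime p = Θ(1/n^{1/2}) E[X] diverges (above the triangle threshold p ~ 1/n).


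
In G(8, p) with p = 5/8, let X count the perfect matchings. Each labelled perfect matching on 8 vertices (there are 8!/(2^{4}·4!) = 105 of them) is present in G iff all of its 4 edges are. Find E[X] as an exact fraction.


K_8 has 8!/(2^{4}·4!) = 105 labelled perfect matchings.
For each such perfect matching H, let X_H = 1 if all 4 edges of H are present in G. Then P[X_H = 1] = p^{4} = (5/8)^{4} = 625/4096.
By linearity of expectation: E[X] = Σ_H E[X_H] = 105 · p^{4} = 105 · 625/4096 = 65625/4096.
Numerically: E[X] ≈ 16.022.

E[X] = 105 · (5/8)^{4} = 65625/4096 ≈ 16.022.


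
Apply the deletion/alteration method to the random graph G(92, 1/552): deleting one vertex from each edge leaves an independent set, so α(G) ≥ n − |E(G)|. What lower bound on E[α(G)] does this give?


E[|E(G)|] = C(92, 2)·p = 4186 · (1/552) = 91/12.
E[α(G)] ≥ n − E[|E(G)|] = 92 − 91/12 = 1013/12.
Numerically: ≈ 84.4167.
(This is only a lower bound; the true E[α(G)] may be larger.)

E[α(G)] ≥ 1013/12 ≈ 84.4167.


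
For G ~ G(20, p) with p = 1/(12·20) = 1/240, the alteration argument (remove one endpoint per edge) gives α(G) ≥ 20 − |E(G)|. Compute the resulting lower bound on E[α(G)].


E[|E(G)|] = C(20, 2)·p = 190 · (1/240) = 19/24.
E[α(G)] ≥ n − E[|E(G)|] = 20 − 19/24 = 461/24.
Numerically: ≈ 19.2083.
(This is only a lower bound; the true E[α(G)] may be larger.)

E[α(G)] ≥ 461/24 ≈ 19.2083.


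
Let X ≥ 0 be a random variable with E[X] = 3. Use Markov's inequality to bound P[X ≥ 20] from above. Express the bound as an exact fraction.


μ = E[X] = 3, a = 20.
Markov: P[X ≥ 20] ≤ μ/a = (3)/20 = 3/20.
Numerically: ≈ 0.150000.
(Since a = 20 > μ = 3.000000, the bound 3/20 is < 1 and informative.)

P[X ≥ 20] ≤ 3/20 ≈ 0.150000.


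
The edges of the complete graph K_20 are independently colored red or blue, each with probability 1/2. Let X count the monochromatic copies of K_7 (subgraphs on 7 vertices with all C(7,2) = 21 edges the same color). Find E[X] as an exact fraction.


Let X = Σ_S X_S over the C(20, 7) = 77520 subsets S of size 7, where X_S = 1 if the K_7 on S is monochromatic.
For a fixed S, the K_7 on S has C(7, 2) = 21 edges. P[all 21 edges red] = (1/2)^21, and likewise for blue, so P[monochromatic] = 2·(1/2)^21 = 2^{1 − 21} = 1/1048576.
By linearity of expectation: E[X] = C(20, 7) · 2^{1 − 21} = 77520 · 1/1048576 = 4845/65536.
Numerically: E[X] ≈ 0.0739.

E[X] = C(20,7)·2^(1−C(7,2)) = 4845/65536 ≈ 0.0739.


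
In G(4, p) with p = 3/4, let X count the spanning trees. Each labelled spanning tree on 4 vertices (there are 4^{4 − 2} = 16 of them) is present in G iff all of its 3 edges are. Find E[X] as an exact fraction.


K_4 has 4^{4 − 2} = 16 labelled spanning trees.
For each such spanning tree H, let X_H = 1 if all 3 edges of H are present in G. Then P[X_H = 1] = p^{3} = (3/4)^{3} = 27/64.
By linearity: E[X] = Σ_H E[X_H] = 16 · p^{3} = 16 · 27/64 = 27/4.
Numerically: E[X] ≈ 6.75.

E[X] = 16 · (3/4)^{3} = 27/4 ≈ 6.75.


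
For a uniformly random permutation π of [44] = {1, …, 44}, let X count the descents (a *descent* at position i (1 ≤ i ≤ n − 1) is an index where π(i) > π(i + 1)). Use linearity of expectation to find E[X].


Write X = Σ X_I over i = 1, …, 43, with X_I the indicator of one descent.
There are 43 indicators.
For each fixed i, the pair (π(i), π(i+1)) is a uniformly random ordered pair of distinct values from {1, …, 44}; by symmetry P[π(i) > π(i+1)] = 1/2.
By linearity: E[X] = 43 · (1/2) = (44 − 1) · (1/2) = 43/2 ≈ 21.500.

E[X] = 43/2 = 21.500.


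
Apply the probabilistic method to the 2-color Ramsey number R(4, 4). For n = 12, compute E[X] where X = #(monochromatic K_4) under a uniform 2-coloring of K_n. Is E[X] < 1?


E[X] = C(12, 4) · 2^{1 − 6} = 495 · 2^{−5} = 495/32.
As a reduced fraction: E[X] = 495/32 ≈ 15.4688.
Is E[X] < 1? NO.
Since E[X] ≥ 1, the first-moment bound is inconclusive at n = 12; it does NOT by itself certify R(4, 4) > 12.

E[X] = 495/32 ≈ 15.4688; E[X] ≥ 1; first-moment method inconclusive here.


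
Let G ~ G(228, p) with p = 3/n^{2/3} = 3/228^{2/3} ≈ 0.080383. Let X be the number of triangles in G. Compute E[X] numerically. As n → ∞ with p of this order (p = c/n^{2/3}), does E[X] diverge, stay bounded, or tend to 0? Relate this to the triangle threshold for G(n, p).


Number of potential triangles: C(228, 3) = 1949476.
Each occurs with probability p³ ≈ (0.080383)³ ≈ 5.1939058e-04.
By linearity: E[X] = C(228, 3)·p³ ≈ 1949476 · 5.1939058e-04 ≈ 1012.53947.
Since α = 2/3 < 1, p = c/n^{2/3} ≫ 1/n is above the triangle threshold p ~ 1/n. Asymptotically E[X] ~ (c³/6)·n^{3(1−α)} = (3³/6)·n^{1} → ∞; triangles are abundant w.h.p.

E[X] ≈ 1012.53947; in regime p = Θ(1/n^{2/3}) E[X] diverges (above the triangle threshold p ~ 1/n).


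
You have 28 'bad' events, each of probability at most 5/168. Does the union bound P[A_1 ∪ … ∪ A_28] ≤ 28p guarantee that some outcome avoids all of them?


Union bound: P[∪_{i=1}^{28} A_i] ≤ Σ_i P[A_i] ≤ 28·p = 28·(5/168) = 5/6.
Numerically: 5/6 ≈ 0.8333.
Is 5/6 < 1? YES.
Since P[∪ A_i] ≤ 5/6 < 1, the complement has P[∩ A_i^c] ≥ 1 − 5/6 = 1/6 > 0, so some outcome avoids every A_i.

28·p = 5/6 ≈ 0.8333; existence CERTIFIED by the union bound.


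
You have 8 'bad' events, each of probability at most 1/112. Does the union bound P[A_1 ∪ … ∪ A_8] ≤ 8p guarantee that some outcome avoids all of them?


Union bound: P[∪_{i=1}^{8} A_i] ≤ Σ_i P[A_i] ≤ 8·p = 8·(1/112) = 1/14.
Numerically: 1/14 ≈ 0.071.
Is 1/14 < 1? YES.
Since P[∪ A_i] ≤ 1/14 < 1, the complement has P[∩ A_i^c] ≥ 1 − 1/14 = 13/14 > 0, so some outcome avoids every A_i.

8·p = 1/14 ≈ 0.071; existence CERTIFIED by the union bound.


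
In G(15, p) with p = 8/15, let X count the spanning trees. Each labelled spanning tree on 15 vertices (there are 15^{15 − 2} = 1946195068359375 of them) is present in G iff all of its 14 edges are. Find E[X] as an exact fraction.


K_15 has 15^{15 − 2} = 1946195068359375 labelled spanning trees.
For each such spanning tree H, let X_H = 1 if all 14 edges of H are present in G. Then P[X_H = 1] = p^{14} = (8/15)^{14} = 4398046511104/29192926025390625.
By linearity: E[X] = Σ_H E[X_H] = 1946195068359375 · p^{14} = 1946195068359375 · 4398046511104/29192926025390625 = 4398046511104/15.
Numerically: E[X] ≈ 2.93203e+11.

E[X] = 1946195068359375 · (8/15)^{14} = 4398046511104/15 ≈ 2.93203e+11.


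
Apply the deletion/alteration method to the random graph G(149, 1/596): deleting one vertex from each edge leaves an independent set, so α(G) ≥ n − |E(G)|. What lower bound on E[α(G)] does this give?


E[|E(G)|] = C(149, 2)·p = 11026 · (1/596) = 37/2.
E[α(G)] ≥ n − E[|E(G)|] = 149 − 37/2 = 261/2.
Numerically: ≈ 130.5000.
(This is only a lower bound; the true E[α(G)] may be larger.)

E[α(G)] ≥ 261/2 ≈ 130.5000.


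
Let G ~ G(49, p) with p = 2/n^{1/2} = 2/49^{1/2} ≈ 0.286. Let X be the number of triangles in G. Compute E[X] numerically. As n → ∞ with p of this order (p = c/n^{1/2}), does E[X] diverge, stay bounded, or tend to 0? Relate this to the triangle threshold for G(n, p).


Number of potential triangles: C(49, 3) = 18424.
Each occurs with probability p³ ≈ (0.286)³ ≈ 2.33236e-02.
By linearity: E[X] = C(49, 3)·p³ ≈ 18424 · 2.33236e-02 ≈ 429.714.
Since α = 1/2 < 1, p = c/n^{1/2} ≫ 1/n is above the triangle threshold p ~ 1/n. Asymptotically E[X] ~ (c³/6)·n^{3(1−α)} = (2³/6)·n^{1.5} → ∞; triangles are abundant w.h.p.

E[X] ≈ 429.714; in regime p = Θ(1/n^{1/2}) E[X] diverges (above the triangle threshold p ~ 1/n).


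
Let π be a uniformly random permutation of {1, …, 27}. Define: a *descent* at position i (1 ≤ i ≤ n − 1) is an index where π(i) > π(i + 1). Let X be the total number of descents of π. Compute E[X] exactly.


Write X = Σ X_I over i = 1, …, 26, with X_I the indicator of one descent.
There are 26 indicators.
For each fixed i, the pair (π(i), π(i+1)) is a uniformly random ordered pair of distinct values from {1, …, 27}; by symmetry P[π(i) > π(i+1)] = 1/2.
By linearity: E[X] = 26 · (1/2) = (27 − 1) · (1/2) = 13 ≈ 13.000000.

E[X] = 13 = 13.000000.


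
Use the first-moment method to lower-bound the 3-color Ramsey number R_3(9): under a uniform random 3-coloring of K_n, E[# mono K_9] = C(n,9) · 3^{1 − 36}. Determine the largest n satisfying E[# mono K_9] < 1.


We need C(n, 9) · 3^{1 − 36} < 1, i.e. C(n, 9) < 3^{36 − 1} = 50031545098999707.
Check values of n near the boundary:
  n = 298: C(298, 9) = 45207677551849890; 45207677551849890 < 50031545098999707? YES
  n = 299: C(299, 9) = 46610674441390059; 46610674441390059 < 50031545098999707? YES
  n = 300: C(300, 9) = 48052241692154700; 48052241692154700 < 50031545098999707? YES
  n = 301: C(301, 9) = 49533303936090975; 49533303936090975 < 50031545098999707? YES
  n = 302: C(302, 9) = 51054804739588650; 51054804739588650 < 50031545098999707? NO
The largest n with C(n, 9) < 50031545098999707 is n = 301 (where E[X] = 16511101312030325/16677181699666569 ≈ 0.990). Hence R_3(9) > 301, i.e. R_3(9) ≥ 302.

Largest n = 301; hence R_3(9) > 301.


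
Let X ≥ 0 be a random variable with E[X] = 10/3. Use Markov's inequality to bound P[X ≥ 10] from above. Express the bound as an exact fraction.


μ = E[X] = 10/3, a = 10.
Markov: P[X ≥ 10] ≤ μ/a = (10/3)/10 = 1/3.
Numerically: ≈ 0.33333.
(Since a = 10 > μ = 3.33333, the bound 1/3 is < 1 and informative.)

P[X ≥ 10] ≤ 1/3 ≈ 0.33333.


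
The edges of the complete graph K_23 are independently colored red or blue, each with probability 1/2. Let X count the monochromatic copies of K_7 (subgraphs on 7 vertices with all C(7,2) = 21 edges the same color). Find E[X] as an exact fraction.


Let X = Σ_S X_S over the C(23, 7) = 245157 subsets S of size 7, where X_S = 1 if the K_7 on S is monochromatic.
For a fixed S, the K_7 on S has C(7, 2) = 21 edges. P[all 21 edges red] = (1/2)^21, and likewise for blue, so P[monochromatic] = 2·(1/2)^21 = 2^{1 − 21} = 1/1048576.
By linearity of expectation: E[X] = C(23, 7) · 2^{1 − 21} = 245157 · 1/1048576 = 245157/1048576.
Numerically: E[X] ≈ 0.234.

E[X] = C(23,7)·2^(1−C(7,2)) = 245157/1048576 ≈ 0.234.


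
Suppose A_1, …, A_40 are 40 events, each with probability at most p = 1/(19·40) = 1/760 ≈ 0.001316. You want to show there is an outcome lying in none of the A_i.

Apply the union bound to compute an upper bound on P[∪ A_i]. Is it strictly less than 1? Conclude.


Union bound: P[∪_{i=1}^{40} A_i] ≤ Σ_i P[A_i] ≤ 40·p = 40·(1/760) = 1/19.
Numerically: 1/19 ≈ 0.052632.
Is 1/19 < 1? YES.
Since P[∪ A_i] ≤ 1/19 < 1, the complement has P[∩ A_i^c] ≥ 1 − 1/19 = 18/19 > 0, so some outcome avoids every A_i.

40·p = 1/19 ≈ 0.052632; existence CERTIFIED by the union bound.


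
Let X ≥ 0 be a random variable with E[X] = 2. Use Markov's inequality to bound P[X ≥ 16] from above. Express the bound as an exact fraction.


μ = E[X] = 2, a = 16.
Markov: P[X ≥ 16] ≤ μ/a = (2)/16 = 1/8.
Numerically: ≈ 0.12500.
(Since a = 16 > μ = 2.00000, the bound 1/8 is < 1 and informative.)

P[X ≥ 16] ≤ 1/8 ≈ 0.12500.


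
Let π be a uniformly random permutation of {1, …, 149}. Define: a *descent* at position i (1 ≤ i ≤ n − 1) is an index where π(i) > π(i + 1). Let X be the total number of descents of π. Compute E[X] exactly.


Write X = Σ X_I over i = 1, …, 148, with X_I the indicator of one descent.
There are 148 indicators.
For each fixed i, the pair (π(i), π(i+1)) is a uniformly random ordered pair of distinct values from {1, …, 149}; by symmetry P[π(i) > π(i+1)] = 1/2.
By linearity: E[X] = 148 · (1/2) = (149 − 1) · (1/2) = 74 ≈ 74.000.

E[X] = 74 = 74.000.


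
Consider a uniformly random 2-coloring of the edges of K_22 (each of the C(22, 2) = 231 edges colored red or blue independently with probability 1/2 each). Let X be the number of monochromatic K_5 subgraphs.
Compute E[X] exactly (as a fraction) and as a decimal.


Let X = Σ_S X_S over the C(22, 5) = 26334 subsets S of size 5, where X_S = 1 if the K_5 on S is monochromatic.
For a fixed S, the K_5 on S has C(5, 2) = 10 edges. P[all 10 edges red] = (1/2)^10, and likewise for blue, so P[monochromatic] = 2·(1/2)^10 = 2^{1 − 10} = 1/512.
Summing: E[X] = C(22, 5) · 2^{1 − 10} = 26334 · 1/512 = 13167/256.
Numerically: E[X] ≈ 51.43359.

E[X] = C(22,5)·2^(1−C(5,2)) = 13167/256 ≈ 51.43359.


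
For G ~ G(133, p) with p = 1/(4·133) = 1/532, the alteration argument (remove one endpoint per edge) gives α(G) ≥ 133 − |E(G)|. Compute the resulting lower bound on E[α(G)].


E[|E(G)|] = C(133, 2)·p = 8778 · (1/532) = 33/2.
E[α(G)] ≥ n − E[|E(G)|] = 133 − 33/2 = 233/2.
Numerically: ≈ 116.50000.
(This is only a lower bound; the true E[α(G)] may be larger.)

E[α(G)] ≥ 233/2 ≈ 116.50000.


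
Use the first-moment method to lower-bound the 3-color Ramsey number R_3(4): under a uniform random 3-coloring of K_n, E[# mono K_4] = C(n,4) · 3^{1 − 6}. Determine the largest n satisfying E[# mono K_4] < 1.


We need C(n, 4) · 3^{1 − 6} < 1, i.e. C(n, 4) < 3^{6 − 1} = 243.
Check values of n near the boundary:
  n = 8: C(8, 4) = 70; 70 < 243? YES
  n = 9: C(9, 4) = 126; 126 < 243? YES
  n = 10: C(10, 4) = 210; 210 < 243? YES
  n = 11: C(11, 4) = 330; 330 < 243? NO
  n = 12: C(12, 4) = 495; 495 < 243? NO
  n = 13: C(13, 4) = 715; 715 < 243? NO
The largest n with C(n, 4) < 243 is n = 10 (where E[X] = 70/81 ≈ 0.864). Hence R_3(4) > 10, i.e. R_3(4) ≥ 11.

Largest n = 10; hence R_3(4) > 10.


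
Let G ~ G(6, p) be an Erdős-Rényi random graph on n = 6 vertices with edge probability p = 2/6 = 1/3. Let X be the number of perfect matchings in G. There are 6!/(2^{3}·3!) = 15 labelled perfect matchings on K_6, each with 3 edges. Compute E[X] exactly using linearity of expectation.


K_6 has 6!/(2^{3}·3!) = 15 labelled perfect matchings.
For each such perfect matching H, let X_H = 1 if all 3 edges of H are present in G. Then P[X_H = 1] = p^{3} = (1/3)^{3} = 1/27.
Summing the indicators: E[X] = Σ_H E[X_H] = 15 · p^{3} = 15 · 1/27 = 5/9.
Numerically: E[X] ≈ 0.5556.

E[X] = 15 · (1/3)^{3} = 5/9 ≈ 0.5556.


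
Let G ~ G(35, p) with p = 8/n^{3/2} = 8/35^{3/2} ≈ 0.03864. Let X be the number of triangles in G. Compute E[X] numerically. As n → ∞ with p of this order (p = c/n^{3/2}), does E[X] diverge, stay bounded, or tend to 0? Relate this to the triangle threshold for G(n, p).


Number of potential triangles: C(35, 3) = 6545.
Each occurs with probability p³ ≈ (0.03864)³ ≈ 5.767183e-05.
By linearity: E[X] = C(35, 3)·p³ ≈ 6545 · 5.767183e-05 ≈ 0.3775.
Since α = 3/2 > 1, p = c/n^{3/2} = o(1/n) is below the triangle threshold p ~ 1/n. Asymptotically E[X] ~ (c³/6)·n^{3(1−α)} = (8³/6)·n^{-1.5} → 0, so by Markov's inequality G has no triangles w.h.p.

E[X] ≈ 0.3775; in regime p = Θ(1/n^{3/2}) E[X] tends to 0 (below the triangle threshold p ~ 1/n).


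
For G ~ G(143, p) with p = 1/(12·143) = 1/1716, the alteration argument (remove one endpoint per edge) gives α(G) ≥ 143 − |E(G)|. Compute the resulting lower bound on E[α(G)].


E[|E(G)|] = C(143, 2)·p = 10153 · (1/1716) = 71/12.
E[α(G)] ≥ n − E[|E(G)|] = 143 − 71/12 = 1645/12.
Numerically: ≈ 137.083.
(This is only a lower bound; the true E[α(G)] may be larger.)

E[α(G)] ≥ 1645/12 ≈ 137.083.


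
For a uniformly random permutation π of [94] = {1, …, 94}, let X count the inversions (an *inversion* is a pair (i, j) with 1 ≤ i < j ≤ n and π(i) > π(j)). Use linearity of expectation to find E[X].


Write X = Σ X_I over the C(94, 2) = 4371 pairs i < j, with X_I the indicator of one inversion.
There are 4371 indicators.
For each fixed pair i < j, the values π(i) and π(j) are two distinct elements of {1, …, 94} in uniformly random order; by symmetry P[π(i) > π(j)] = 1/2.
By linearity: E[X] = 4371 · (1/2) = C(94, 2) · (1/2) = 4371/2 = 4371/2 ≈ 2185.500000.

E[X] = 4371/2 = 2185.500000.


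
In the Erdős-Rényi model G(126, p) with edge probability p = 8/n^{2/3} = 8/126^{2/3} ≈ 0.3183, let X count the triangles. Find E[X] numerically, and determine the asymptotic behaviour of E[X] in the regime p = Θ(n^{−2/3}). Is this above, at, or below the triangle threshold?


Number of potential triangles: C(126, 3) = 325500.
Each occurs with probability p³ ≈ (0.3183)³ ≈ 3.2249937e-02.
By linearity: E[X] = C(126, 3)·p³ ≈ 325500 · 3.2249937e-02 ≈ 10497.35450.
Since α = 2/3 < 1, p = c/n^{2/3} ≫ 1/n is above the triangle threshold p ~ 1/n. Asymptotically E[X] ~ (c³/6)·n^{3(1−α)} = (8³/6)·n^{1} → ∞; triangles are abundant w.h.p.

E[X] ≈ 10497.35450; in regime p = Θ(1/n^{2/3}) E[X] diverges (above the triangle threshold p ~ 1/n).


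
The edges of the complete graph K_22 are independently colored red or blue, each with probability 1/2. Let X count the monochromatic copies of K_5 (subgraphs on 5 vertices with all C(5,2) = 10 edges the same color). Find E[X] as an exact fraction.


Let X = Σ_S X_S over the C(22, 5) = 26334 subsets S of size 5, where X_S = 1 if the K_5 on S is monochromatic.
For a fixed S, the K_5 on S has C(5, 2) = 10 edges. P[all 10 edges red] = (1/2)^10, and likewise for blue, so P[monochromatic] = 2·(1/2)^10 = 2^{1 − 10} = 1/512.
By linearity: E[X] = C(22, 5) · 2^{1 − 10} = 26334 · 1/512 = 13167/256.
Numerically: E[X] ≈ 51.43359.

E[X] = C(22,5)·2^(1−C(5,2)) = 13167/256 ≈ 51.43359.
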